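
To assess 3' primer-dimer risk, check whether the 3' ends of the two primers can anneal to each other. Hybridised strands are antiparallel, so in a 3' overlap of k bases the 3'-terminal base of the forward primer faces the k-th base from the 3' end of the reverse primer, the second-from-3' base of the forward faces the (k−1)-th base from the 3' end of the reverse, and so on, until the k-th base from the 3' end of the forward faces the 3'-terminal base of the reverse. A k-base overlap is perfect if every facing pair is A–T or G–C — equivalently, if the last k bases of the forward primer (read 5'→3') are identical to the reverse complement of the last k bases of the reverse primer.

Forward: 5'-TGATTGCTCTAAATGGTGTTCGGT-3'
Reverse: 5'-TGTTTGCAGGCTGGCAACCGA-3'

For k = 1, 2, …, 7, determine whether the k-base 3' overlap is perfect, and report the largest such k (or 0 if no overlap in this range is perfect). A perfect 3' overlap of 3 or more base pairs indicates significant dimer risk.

Last 7 bases (5'→3') — forward …GTTCGGT, reverse …CAACCGA.
Reverse complement of the reverse primer's last 7 bases: TCGGTTG; its first k bases are the reverse complement of the reverse primer's last k bases, so a perfect k-base overlap needs the forward primer's last k bases to equal them.
Comparing (forward last k vs required): k=1: T vs T ✓; k=2: GT vs TC ✗; k=3: GGT vs TCG ✗; k=4: CGGT vs TCGG ✗; k=5: TCGGT vs TCGGT ✓; k=6: TTCGGT vs TCGGTT ✗; k=7: GTTCGGT vs TCGGTTG ✗.
Perfect overlaps at k = 1, 5; the largest is 5.

Longest perfect overlap: 5 complementary base pairs; significant dimer risk (threshold 3).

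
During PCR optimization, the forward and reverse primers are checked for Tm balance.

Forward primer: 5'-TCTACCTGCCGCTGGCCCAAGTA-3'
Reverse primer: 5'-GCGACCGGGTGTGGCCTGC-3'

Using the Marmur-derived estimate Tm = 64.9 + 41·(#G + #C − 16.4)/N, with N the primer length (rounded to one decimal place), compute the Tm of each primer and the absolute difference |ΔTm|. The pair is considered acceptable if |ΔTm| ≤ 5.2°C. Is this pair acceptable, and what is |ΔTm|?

Forward: G+C = 14, N = 23 → Tm = 64.9 + 41·(14 − 16.4)/23 = 60.6°C.
Reverse: G+C = 15, N = 19 → Tm = 64.9 + 41·(15 − 16.4)/19 = 61.9°C.
|ΔTm| = |60.6 − 61.9| = 1.3°C, ≤ 5.2°C.

|ΔTm| = 1.3°C; the pair is acceptable.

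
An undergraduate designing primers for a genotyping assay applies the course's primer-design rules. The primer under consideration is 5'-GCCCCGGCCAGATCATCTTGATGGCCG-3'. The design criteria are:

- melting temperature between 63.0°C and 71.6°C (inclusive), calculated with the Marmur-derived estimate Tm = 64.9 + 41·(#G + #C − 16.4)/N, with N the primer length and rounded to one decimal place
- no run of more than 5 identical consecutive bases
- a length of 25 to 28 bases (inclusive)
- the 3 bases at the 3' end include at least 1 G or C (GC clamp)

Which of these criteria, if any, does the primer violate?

Base counts: A=4, T=5, G=8, C=10 (length 27).
Tm: Tm = 64.9 + 41·(18 − 16.4)/27 = 67.3°C ✓
homopolymer run: longest run = 4 ✓
length: length 27 ✓
GC clamp: 3' end CCG has 3 G/C ✓

Meets all criteria.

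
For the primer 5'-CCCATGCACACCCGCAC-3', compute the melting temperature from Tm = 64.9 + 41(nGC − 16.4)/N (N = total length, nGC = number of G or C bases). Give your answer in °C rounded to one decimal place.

54.3°C

Base counts: A=4, T=1, G=2, C=10; G+C = 12, N = 17.
Tm = 64.9 + 41·(12 − 16.4)/17 = 64.9 + -180.40/17 = 54.3°C.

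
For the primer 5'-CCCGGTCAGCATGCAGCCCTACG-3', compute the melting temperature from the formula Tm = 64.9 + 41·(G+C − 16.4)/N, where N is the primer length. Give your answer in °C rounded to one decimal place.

Base counts: A=4, T=3, G=6, C=10; G+C = 16, N = 23.
Tm = 64.9 + 41·(16 − 16.4)/23 = 64.9 + -16.40/23 = 64.2°C.

64.2°C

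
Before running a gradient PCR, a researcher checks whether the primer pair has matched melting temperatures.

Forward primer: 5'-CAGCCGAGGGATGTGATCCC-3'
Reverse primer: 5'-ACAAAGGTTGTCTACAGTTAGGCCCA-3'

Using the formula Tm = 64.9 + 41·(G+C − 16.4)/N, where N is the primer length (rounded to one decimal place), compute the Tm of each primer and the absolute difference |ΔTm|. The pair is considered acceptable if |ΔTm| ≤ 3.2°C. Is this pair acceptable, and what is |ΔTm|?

Forward: G+C = 13, N = 20 → Tm = 64.9 + 41·(13 − 16.4)/20 = 57.9°C.
Reverse: G+C = 12, N = 26 → Tm = 64.9 + 41·(12 − 16.4)/26 = 58.0°C.
|ΔTm| = |57.9 − 58.0| = 0.1°C, ≤ 3.2°C.

|ΔTm| = 0.1°C; the pair is acceptable.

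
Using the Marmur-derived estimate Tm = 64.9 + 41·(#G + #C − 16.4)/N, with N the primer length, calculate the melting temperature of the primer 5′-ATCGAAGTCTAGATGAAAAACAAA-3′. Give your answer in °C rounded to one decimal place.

Base counts: A=13, T=4, G=4, C=3; G+C = 7, N = 24.
Tm = 64.9 + 41·(7 − 16.4)/24 = 64.9 + -385.40/24 = 48.8°C.

48.8°C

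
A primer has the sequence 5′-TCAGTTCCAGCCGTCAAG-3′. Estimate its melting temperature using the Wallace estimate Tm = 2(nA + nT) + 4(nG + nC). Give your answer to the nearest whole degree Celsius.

56°C

Base counts: A=4, T=4, G=4, C=6 (length 18).
Tm = 2·(4+4) + 4·(4+6) = 2·8 + 4·10 = 16 + 40 = 56°C.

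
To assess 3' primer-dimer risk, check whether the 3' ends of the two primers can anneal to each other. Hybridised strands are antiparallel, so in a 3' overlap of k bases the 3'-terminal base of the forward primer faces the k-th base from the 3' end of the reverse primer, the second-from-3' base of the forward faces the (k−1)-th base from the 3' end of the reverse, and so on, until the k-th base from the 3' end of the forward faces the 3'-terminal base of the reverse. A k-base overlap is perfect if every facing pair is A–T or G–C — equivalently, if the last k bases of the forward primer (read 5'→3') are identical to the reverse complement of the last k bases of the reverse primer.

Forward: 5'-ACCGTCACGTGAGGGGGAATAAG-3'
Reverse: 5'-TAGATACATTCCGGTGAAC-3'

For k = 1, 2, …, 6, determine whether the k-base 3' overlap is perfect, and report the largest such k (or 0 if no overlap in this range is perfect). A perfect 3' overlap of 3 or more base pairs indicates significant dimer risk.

Last 6 bases (5'→3') — forward …AATAAG, reverse …GTGAAC.
Reverse complement of the reverse primer's last 6 bases: GTTCAC; its first k bases are the reverse complement of the reverse primer's last k bases, so a perfect k-base overlap needs the forward primer's last k bases to equal them.
Comparing (forward last k vs required): k=1: G vs G ✓; k=2: AG vs GT ✗; k=3: AAG vs GTT ✗; k=4: TAAG vs GTTC ✗; k=5: ATAAG vs GTTCA ✗; k=6: AATAAG vs GTTCAC ✗.
Only k = 1 is perfect, so the longest perfect 3' overlap is 1.

Longest perfect overlap: 1 complementary base pair; below the dimer-risk threshold (threshold 3).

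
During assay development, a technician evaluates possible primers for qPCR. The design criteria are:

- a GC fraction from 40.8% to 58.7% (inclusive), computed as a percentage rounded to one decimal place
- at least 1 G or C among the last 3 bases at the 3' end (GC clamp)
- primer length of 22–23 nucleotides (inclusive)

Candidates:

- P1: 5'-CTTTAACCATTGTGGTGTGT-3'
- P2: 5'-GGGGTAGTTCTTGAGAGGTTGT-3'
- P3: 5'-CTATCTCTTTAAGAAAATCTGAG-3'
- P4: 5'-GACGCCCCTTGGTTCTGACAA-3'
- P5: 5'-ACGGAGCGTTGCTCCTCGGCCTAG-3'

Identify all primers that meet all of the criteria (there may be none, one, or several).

P1 (20 nt, A=3 T=9 G=5 C=3): GC 8/20 = 40.0%, outside 40.8–58.7% ✗; 3' end TGT has 1 G/C ✓; length 20, outside 22–23 ✗ — fails.
P2 (22 nt, A=3 T=8 G=10 C=1): GC 11/22 = 50.0% ✓; 3' end TGT has 1 G/C ✓; length 22 ✓ — passes.
P3 (23 nt, A=8 T=8 G=3 C=4): GC 7/23 = 30.4%, outside 40.8–58.7% ✗; 3' end GAG has 2 G/C ✓; length 23 ✓ — fails.
P4 (21 nt, A=4 T=5 G=5 C=7): GC 12/21 = 57.1% ✓; 3' end CAA has 1 G/C ✓; length 21, outside 22–23 ✗ — fails.
P5 (24 nt, A=3 T=5 G=8 C=8): GC 16/24 = 66.7%, outside 40.8–58.7% ✗; 3' end TAG has 1 G/C ✓; length 24, outside 22–23 ✗ — fails.

P2 only.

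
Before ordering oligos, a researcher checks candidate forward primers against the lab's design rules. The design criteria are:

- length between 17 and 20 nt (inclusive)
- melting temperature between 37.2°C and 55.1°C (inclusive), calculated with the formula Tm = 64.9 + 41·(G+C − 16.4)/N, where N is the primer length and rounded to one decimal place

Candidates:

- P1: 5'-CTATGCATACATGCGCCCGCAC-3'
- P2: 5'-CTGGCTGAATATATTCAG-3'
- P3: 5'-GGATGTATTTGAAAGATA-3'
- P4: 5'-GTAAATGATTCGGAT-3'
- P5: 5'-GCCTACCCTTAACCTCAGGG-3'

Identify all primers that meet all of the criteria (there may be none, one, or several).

P2 and P3.

P1 (22 nt, A=5 T=4 G=4 C=9): length 22, outside 17–20 ✗; Tm = 64.9 + 41·(13 − 16.4)/22 = 58.6°C, outside 37.2–55.1°C ✗ — fails.
P2 (18 nt, A=5 T=6 G=4 C=3): length 18 ✓; Tm = 64.9 + 41·(7 − 16.4)/18 = 43.5°C ✓ — passes.
P3 (18 nt, A=7 T=6 G=5 C=0): length 18 ✓; Tm = 64.9 + 41·(5 − 16.4)/18 = 38.9°C ✓ — passes.
P4 (15 nt, A=5 T=5 G=4 C=1): length 15, outside 17–20 ✗; Tm = 64.9 + 41·(5 − 16.4)/15 = 33.7°C, outside 37.2–55.1°C ✗ — fails.
P5 (20 nt, A=4 T=4 G=4 C=8): length 20 ✓; Tm = 64.9 + 41·(12 − 16.4)/20 = 55.9°C, outside 37.2–55.1°C ✗ — fails.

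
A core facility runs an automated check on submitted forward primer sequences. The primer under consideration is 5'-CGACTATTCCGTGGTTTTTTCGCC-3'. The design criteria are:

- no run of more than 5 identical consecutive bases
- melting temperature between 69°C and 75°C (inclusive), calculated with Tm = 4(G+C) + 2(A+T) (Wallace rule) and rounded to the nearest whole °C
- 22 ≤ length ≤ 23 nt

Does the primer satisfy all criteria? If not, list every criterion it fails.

Fails: homopolymer run, length.

Base counts: A=2, T=10, G=5, C=7 (length 24).
homopolymer run: longest run = 6, exceeds 5 ✗
Tm: Tm = 2·12 + 4·12 = 72°C ✓
length: length 24, outside 22–23 ✗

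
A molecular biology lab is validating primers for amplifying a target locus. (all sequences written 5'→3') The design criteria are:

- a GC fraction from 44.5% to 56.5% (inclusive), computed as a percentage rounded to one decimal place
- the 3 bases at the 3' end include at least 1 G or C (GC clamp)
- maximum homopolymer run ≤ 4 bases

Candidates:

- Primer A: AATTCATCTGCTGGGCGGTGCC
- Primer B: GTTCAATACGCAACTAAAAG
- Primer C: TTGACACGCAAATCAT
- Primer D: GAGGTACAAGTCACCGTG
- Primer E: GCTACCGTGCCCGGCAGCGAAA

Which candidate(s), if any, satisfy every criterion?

Primer A (22 nt, A=3 T=6 G=7 C=6): GC 13/22 = 59.1%, outside 44.5–56.5% ✗; 3' end GCC has 3 G/C ✓; longest run = 3 ✓ — fails.
Primer B (20 nt, A=9 T=4 G=3 C=4): GC 7/20 = 35.0%, outside 44.5–56.5% ✗; 3' end AAG has 1 G/C ✓; longest run = 4 ✓ — fails.
Primer C (16 nt, A=6 T=4 G=2 C=4): GC 6/16 = 37.5%, outside 44.5–56.5% ✗; 3' end CAT has 1 G/C ✓; longest run = 3 ✓ — fails.
Primer D (18 nt, A=5 T=3 G=6 C=4): GC 10/18 = 55.6% ✓; 3' end GTG has 2 G/C ✓; longest run = 2 ✓ — passes.
Primer E (22 nt, A=5 T=2 G=7 C=8): GC 15/22 = 68.2%, outside 44.5–56.5% ✗; 3' end AAA has 0 G/C, need ≥1 ✗; longest run = 3 ✓ — fails.

Primer D only.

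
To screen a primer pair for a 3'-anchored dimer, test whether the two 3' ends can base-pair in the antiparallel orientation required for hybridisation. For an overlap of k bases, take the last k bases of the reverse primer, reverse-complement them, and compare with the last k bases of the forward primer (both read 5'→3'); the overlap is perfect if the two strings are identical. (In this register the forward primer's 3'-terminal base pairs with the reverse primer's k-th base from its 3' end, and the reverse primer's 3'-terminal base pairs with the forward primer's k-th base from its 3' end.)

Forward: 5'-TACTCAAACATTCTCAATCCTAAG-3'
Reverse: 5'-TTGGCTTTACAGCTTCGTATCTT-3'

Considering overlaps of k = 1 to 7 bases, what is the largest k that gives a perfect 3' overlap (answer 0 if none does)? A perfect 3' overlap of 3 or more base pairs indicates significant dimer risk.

Longest perfect overlap: 3 complementary base pairs; significant dimer risk (threshold 3).

Last 7 bases (5'→3') — forward …TCCTAAG, reverse …GTATCTT.
Reverse complement of the reverse primer's last 7 bases: AAGATAC; its first k bases are the reverse complement of the reverse primer's last k bases, so a perfect k-base overlap needs the forward primer's last k bases to equal them.
Comparing (forward last k vs required): k=1: G vs A ✗; k=2: AG vs AA ✗; k=3: AAG vs AAG ✓; k=4: TAAG vs AAGA ✗; k=5: CTAAG vs AAGAT ✗; k=6: CCTAAG vs AAGATA ✗; k=7: TCCTAAG vs AAGATAC ✗.
Only k = 3 is perfect, so the longest perfect 3' overlap is 3.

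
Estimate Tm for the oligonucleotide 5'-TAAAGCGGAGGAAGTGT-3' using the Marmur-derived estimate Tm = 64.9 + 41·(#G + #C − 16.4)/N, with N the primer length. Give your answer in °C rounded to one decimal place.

44.6°C

Base counts: A=6, T=3, G=7, C=1; G+C = 8, N = 17.
Tm = 64.9 + 41·(8 − 16.4)/17 = 64.9 + -344.40/17 = 44.6°C.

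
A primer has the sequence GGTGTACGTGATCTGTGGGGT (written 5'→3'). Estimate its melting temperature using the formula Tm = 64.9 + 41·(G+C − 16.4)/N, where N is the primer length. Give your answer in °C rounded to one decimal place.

Base counts: A=2, T=7, G=10, C=2; G+C = 12, N = 21.
Tm = 64.9 + 41·(12 − 16.4)/21 = 64.9 + -180.40/21 = 56.3°C.

56.3°C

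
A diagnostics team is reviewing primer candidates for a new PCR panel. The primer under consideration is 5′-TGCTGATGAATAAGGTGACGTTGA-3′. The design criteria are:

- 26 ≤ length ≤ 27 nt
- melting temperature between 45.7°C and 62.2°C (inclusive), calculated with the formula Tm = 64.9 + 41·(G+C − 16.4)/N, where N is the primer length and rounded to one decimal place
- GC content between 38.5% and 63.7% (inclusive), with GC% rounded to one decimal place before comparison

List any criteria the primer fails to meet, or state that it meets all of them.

Fails: length.

Base counts: A=7, T=7, G=8, C=2 (length 24).
length: length 24, outside 26–27 ✗
Tm: Tm = 64.9 + 41·(10 − 16.4)/24 = 54.0°C ✓
GC content: GC 10/24 = 41.7% ✓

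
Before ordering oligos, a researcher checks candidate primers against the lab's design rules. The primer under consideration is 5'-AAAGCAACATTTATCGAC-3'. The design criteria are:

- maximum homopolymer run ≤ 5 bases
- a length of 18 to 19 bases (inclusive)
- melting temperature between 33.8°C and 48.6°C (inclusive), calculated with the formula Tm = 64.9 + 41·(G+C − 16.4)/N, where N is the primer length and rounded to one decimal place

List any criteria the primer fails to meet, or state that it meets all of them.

Base counts: A=8, T=4, G=2, C=4 (length 18).
homopolymer run: longest run = 3 ✓
length: length 18 ✓
Tm: Tm = 64.9 + 41·(6 − 16.4)/18 = 41.2°C ✓

Meets all criteria.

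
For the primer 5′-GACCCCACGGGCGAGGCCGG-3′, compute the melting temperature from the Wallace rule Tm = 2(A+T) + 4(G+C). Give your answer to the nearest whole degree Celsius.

74°C

Base counts: A=3, T=0, G=9, C=8 (length 20).
Tm = 2·(3+0) + 4·(9+8) = 2·3 + 4·17 = 6 + 68 = 74°C.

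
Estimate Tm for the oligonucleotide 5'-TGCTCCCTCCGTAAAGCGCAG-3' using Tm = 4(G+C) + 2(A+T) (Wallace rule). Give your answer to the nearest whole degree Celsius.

68°C

Base counts: A=4, T=4, G=5, C=8 (length 21).
Tm = 2·(4+4) + 4·(5+8) = 2·8 + 4·13 = 16 + 52 = 68°C.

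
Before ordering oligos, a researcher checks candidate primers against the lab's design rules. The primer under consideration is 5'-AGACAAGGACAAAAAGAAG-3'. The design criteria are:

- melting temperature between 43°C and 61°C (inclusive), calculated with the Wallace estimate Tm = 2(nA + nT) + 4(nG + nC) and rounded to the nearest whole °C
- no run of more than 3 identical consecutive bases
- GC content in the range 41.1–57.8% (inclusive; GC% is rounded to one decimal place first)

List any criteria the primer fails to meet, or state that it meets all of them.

Fails: homopolymer run, GC content.

Base counts: A=12, T=0, G=5, C=2 (length 19).
Tm: Tm = 2·12 + 4·7 = 52°C ✓
homopolymer run: longest run = 5, exceeds 3 ✗
GC content: GC 7/19 = 36.8%, outside 41.1–57.8% ✗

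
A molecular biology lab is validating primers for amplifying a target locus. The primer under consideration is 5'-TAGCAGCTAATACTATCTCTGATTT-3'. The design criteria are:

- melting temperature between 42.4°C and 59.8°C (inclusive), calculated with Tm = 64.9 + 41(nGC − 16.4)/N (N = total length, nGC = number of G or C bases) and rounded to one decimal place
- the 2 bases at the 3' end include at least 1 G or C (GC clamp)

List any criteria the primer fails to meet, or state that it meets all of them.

Base counts: A=7, T=10, G=3, C=5 (length 25).
Tm: Tm = 64.9 + 41·(8 − 16.4)/25 = 51.1°C ✓
GC clamp: 3' end TT has 0 G/C, need ≥1 ✗

Fails: GC clamp.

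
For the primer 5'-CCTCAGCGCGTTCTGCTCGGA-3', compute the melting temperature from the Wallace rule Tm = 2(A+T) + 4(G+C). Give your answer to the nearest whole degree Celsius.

70°C

Base counts: A=2, T=5, G=6, C=8 (length 21).
Tm = 2·(2+5) + 4·(6+8) = 2·7 + 4·14 = 14 + 56 = 70°C.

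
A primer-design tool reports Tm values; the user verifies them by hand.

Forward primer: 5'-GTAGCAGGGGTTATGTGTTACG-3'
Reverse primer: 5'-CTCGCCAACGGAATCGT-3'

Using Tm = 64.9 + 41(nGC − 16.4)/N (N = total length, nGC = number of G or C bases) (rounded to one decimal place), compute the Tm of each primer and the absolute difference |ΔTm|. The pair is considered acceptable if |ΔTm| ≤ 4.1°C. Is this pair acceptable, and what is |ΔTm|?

|ΔTm| = 5.3°C; the pair is not acceptable.

Forward: G+C = 11, N = 22 → Tm = 64.9 + 41·(11 − 16.4)/22 = 54.8°C.
Reverse: G+C = 10, N = 17 → Tm = 64.9 + 41·(10 − 16.4)/17 = 49.5°C.
|ΔTm| = |54.8 − 49.5| = 5.3°C, > 4.1°C.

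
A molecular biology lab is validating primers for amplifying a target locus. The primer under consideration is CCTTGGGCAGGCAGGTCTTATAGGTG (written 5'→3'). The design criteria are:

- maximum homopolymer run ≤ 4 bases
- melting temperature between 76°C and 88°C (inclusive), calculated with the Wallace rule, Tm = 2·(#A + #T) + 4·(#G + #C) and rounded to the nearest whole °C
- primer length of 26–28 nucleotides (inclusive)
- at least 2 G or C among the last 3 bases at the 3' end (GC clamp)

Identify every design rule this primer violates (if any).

Meets all criteria.

Base counts: A=4, T=7, G=10, C=5 (length 26).
homopolymer run: longest run = 3 ✓
Tm: Tm = 2·11 + 4·15 = 82°C ✓
length: length 26 ✓
GC clamp: 3' end GTG has 2 G/C ✓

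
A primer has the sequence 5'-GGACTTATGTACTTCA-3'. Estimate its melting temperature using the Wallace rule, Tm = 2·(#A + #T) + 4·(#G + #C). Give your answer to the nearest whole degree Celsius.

44°C

Base counts: A=4, T=6, G=3, C=3 (length 16).
Tm = 2·(4+6) + 4·(3+3) = 2·10 + 4·6 = 20 + 24 = 44°C.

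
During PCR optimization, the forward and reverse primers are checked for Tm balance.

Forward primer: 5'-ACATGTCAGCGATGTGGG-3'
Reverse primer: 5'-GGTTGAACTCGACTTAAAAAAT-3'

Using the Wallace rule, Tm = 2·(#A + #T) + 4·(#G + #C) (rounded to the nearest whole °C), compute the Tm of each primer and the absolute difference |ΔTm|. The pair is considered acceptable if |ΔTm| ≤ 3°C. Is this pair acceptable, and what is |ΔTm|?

Forward: A=4 T=4 G=7 C=3 → Tm = 2·8 + 4·10 = 56°C.
Reverse: A=9 T=6 G=4 C=3 → Tm = 2·15 + 4·7 = 58°C.
|ΔTm| = |56 − 58| = 2°C, ≤ 3°C.

|ΔTm| = 2°C; the pair is acceptable.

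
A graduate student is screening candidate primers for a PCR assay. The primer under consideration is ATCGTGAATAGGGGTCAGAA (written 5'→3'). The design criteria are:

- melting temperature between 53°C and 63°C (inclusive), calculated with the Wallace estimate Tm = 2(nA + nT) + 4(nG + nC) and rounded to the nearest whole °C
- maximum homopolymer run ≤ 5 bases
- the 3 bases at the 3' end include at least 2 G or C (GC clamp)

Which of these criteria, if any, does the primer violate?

Fails: GC clamp.

Base counts: A=7, T=4, G=7, C=2 (length 20).
Tm: Tm = 2·11 + 4·9 = 58°C ✓
homopolymer run: longest run = 4 ✓
GC clamp: 3' end GAA has 1 G/C, need ≥2 ✗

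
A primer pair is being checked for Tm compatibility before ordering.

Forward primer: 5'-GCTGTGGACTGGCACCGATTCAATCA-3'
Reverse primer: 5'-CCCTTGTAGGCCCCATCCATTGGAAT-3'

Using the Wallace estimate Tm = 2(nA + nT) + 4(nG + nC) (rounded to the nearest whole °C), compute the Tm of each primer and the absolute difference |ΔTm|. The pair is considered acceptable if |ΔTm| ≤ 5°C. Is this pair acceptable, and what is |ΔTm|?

Forward: A=6 T=6 G=7 C=7 → Tm = 2·12 + 4·14 = 80°C.
Reverse: A=5 T=7 G=5 C=9 → Tm = 2·12 + 4·14 = 80°C.
|ΔTm| = |80 − 80| = 0°C, ≤ 5°C.

|ΔTm| = 0°C; the pair is acceptable.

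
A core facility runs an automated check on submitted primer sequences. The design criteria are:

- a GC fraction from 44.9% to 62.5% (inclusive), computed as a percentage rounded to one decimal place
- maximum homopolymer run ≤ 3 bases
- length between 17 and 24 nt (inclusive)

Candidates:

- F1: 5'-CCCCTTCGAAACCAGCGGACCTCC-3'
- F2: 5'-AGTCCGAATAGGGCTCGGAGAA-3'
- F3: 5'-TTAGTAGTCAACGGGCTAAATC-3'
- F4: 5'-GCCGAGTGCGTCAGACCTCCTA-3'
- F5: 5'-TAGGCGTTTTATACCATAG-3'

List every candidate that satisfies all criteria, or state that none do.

F1 (24 nt, A=5 T=3 G=4 C=12): GC 16/24 = 66.7%, outside 44.9–62.5% ✗; longest run = 4, exceeds 3 ✗; length 24 ✓ — fails.
F2 (22 nt, A=7 T=3 G=8 C=4): GC 12/22 = 54.5% ✓; longest run = 3 ✓; length 22 ✓ — passes.
F3 (22 nt, A=7 T=6 G=5 C=4): GC 9/22 = 40.9%, outside 44.9–62.5% ✗; longest run = 3 ✓; length 22 ✓ — fails.
F4 (22 nt, A=4 T=4 G=6 C=8): GC 14/22 = 63.6%, outside 44.9–62.5% ✗; longest run = 2 ✓; length 22 ✓ — fails.
F5 (19 nt, A=5 T=7 G=4 C=3): GC 7/19 = 36.8%, outside 44.9–62.5% ✗; longest run = 4, exceeds 3 ✗; length 19 ✓ — fails.

F2 only.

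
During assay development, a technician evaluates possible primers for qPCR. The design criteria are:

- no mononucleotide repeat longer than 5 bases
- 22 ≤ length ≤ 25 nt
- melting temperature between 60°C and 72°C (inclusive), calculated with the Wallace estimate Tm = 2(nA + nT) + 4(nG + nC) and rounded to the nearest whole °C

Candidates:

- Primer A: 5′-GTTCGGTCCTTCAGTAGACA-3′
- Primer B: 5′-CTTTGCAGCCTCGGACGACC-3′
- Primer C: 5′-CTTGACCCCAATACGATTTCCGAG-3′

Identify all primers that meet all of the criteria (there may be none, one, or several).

Primer C only.

Primer A (20 nt, A=4 T=6 G=5 C=5): longest run = 2 ✓; length 20, outside 22–25 ✗; Tm = 2·10 + 4·10 = 60°C ✓ — fails.
Primer B (20 nt, A=3 T=4 G=5 C=8): longest run = 3 ✓; length 20, outside 22–25 ✗; Tm = 2·7 + 4·13 = 66°C ✓ — fails.
Primer C (24 nt, A=6 T=6 G=4 C=8): longest run = 4 ✓; length 24 ✓; Tm = 2·12 + 4·12 = 72°C ✓ — passes.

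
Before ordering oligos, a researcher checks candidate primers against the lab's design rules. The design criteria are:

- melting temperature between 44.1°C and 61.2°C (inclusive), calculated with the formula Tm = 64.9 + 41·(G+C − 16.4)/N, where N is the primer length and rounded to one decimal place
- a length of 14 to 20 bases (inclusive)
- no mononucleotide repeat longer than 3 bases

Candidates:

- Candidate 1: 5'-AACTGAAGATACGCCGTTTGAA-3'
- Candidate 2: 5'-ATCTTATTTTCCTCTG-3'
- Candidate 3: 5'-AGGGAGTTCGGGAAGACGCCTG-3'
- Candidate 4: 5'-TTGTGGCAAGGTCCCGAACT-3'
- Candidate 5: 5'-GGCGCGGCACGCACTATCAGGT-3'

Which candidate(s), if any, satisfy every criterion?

Candidate 1 (22 nt, A=8 T=5 G=5 C=4): Tm = 64.9 + 41·(9 − 16.4)/22 = 51.1°C ✓; length 22, outside 14–20 ✗; longest run = 3 ✓ — fails.
Candidate 2 (16 nt, A=2 T=9 G=1 C=4): Tm = 64.9 + 41·(5 − 16.4)/16 = 35.7°C, outside 44.1–61.2°C ✗; length 16 ✓; longest run = 4, exceeds 3 ✗ — fails.
Candidate 3 (22 nt, A=5 T=3 G=10 C=4): Tm = 64.9 + 41·(14 − 16.4)/22 = 60.4°C ✓; length 22, outside 14–20 ✗; longest run = 3 ✓ — fails.
Candidate 4 (20 nt, A=4 T=5 G=6 C=5): Tm = 64.9 + 41·(11 − 16.4)/20 = 53.8°C ✓; length 20 ✓; longest run = 3 ✓ — passes.
Candidate 5 (22 nt, A=4 T=3 G=8 C=7): Tm = 64.9 + 41·(15 − 16.4)/22 = 62.3°C, outside 44.1–61.2°C ✗; length 22, outside 14–20 ✗; longest run = 2 ✓ — fails.

Candidate 4 only.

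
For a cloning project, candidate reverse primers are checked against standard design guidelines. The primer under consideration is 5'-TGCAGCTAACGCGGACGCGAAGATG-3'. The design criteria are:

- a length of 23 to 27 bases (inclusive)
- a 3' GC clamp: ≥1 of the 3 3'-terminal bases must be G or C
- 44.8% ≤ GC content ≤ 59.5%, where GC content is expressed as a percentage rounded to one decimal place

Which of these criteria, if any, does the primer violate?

Base counts: A=7, T=3, G=9, C=6 (length 25).
length: length 25 ✓
GC clamp: 3' end ATG has 1 G/C ✓
GC content: GC 15/25 = 60.0%, outside 44.8–59.5% ✗

Fails: GC content.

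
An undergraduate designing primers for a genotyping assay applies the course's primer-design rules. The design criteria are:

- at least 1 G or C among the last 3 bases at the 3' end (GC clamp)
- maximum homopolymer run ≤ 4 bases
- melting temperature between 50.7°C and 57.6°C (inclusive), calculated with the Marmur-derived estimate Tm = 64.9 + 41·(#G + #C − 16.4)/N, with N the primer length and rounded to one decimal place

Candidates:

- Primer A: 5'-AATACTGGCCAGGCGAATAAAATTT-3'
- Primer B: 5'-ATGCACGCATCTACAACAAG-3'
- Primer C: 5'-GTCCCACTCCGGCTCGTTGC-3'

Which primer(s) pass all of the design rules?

Primer A (25 nt, A=10 T=6 G=5 C=4): 3' end TTT has 0 G/C, need ≥1 ✗; longest run = 4 ✓; Tm = 64.9 + 41·(9 − 16.4)/25 = 52.8°C ✓ — fails.
Primer B (20 nt, A=8 T=3 G=3 C=6): 3' end AAG has 1 G/C ✓; longest run = 2 ✓; Tm = 64.9 + 41·(9 − 16.4)/20 = 49.7°C, outside 50.7–57.6°C ✗ — fails.
Primer C (20 nt, A=1 T=5 G=5 C=9): 3' end TGC has 2 G/C ✓; longest run = 3 ✓; Tm = 64.9 + 41·(14 − 16.4)/20 = 60.0°C, outside 50.7–57.6°C ✗ — fails.

None of the candidates satisfy all criteria.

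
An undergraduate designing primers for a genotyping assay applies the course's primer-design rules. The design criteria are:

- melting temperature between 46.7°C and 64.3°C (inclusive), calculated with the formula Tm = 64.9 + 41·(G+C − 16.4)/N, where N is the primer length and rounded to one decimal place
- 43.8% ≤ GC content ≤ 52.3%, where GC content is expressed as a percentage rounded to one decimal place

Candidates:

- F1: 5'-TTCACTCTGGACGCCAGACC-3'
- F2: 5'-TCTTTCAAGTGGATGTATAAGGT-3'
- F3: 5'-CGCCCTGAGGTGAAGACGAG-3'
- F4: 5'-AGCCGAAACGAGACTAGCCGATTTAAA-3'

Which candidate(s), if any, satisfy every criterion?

F1 (20 nt, A=4 T=4 G=4 C=8): Tm = 64.9 + 41·(12 − 16.4)/20 = 55.9°C ✓; GC 12/20 = 60.0%, outside 43.8–52.3% ✗ — fails.
F2 (23 nt, A=6 T=9 G=6 C=2): Tm = 64.9 + 41·(8 − 16.4)/23 = 49.9°C ✓; GC 8/23 = 34.8%, outside 43.8–52.3% ✗ — fails.
F3 (20 nt, A=5 T=2 G=8 C=5): Tm = 64.9 + 41·(13 − 16.4)/20 = 57.9°C ✓; GC 13/20 = 65.0%, outside 43.8–52.3% ✗ — fails.
F4 (27 nt, A=11 T=4 G=6 C=6): Tm = 64.9 + 41·(12 − 16.4)/27 = 58.2°C ✓; GC 12/27 = 44.4% ✓ — passes.

F4 only.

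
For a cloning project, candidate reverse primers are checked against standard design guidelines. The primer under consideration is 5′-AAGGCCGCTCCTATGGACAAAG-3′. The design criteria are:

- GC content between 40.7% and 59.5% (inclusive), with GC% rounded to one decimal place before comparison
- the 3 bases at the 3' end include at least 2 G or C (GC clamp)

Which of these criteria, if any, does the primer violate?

Fails: GC clamp.

Base counts: A=7, T=3, G=6, C=6 (length 22).
GC content: GC 12/22 = 54.5% ✓
GC clamp: 3' end AAG has 1 G/C, need ≥2 ✗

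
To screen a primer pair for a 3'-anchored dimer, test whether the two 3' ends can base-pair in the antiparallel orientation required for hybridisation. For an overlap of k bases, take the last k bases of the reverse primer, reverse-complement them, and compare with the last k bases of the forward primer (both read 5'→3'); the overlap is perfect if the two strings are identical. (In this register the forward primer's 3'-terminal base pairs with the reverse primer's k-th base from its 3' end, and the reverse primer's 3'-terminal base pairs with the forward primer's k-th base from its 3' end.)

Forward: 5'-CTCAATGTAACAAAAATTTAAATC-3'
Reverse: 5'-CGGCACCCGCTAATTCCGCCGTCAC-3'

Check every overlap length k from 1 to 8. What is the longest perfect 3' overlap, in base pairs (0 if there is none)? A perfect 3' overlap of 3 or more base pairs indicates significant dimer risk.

Last 8 bases (5'→3') — forward …TTTAAATC, reverse …GCCGTCAC.
Reverse complement of the reverse primer's last 8 bases: GTGACGGC; its first k bases are the reverse complement of the reverse primer's last k bases, so a perfect k-base overlap needs the forward primer's last k bases to equal them.
Comparing (forward last k vs required): k=1: C vs G ✗; k=2: TC vs GT ✗; k=3: ATC vs GTG ✗; k=4: AATC vs GTGA ✗; k=5: AAATC vs GTGAC ✗; k=6: TAAATC vs GTGACG ✗; k=7: TTAAATC vs GTGACGG ✗; k=8: TTTAAATC vs GTGACGGC ✗.
No overlap length from 1 to 8 is perfect, so the longest perfect 3' overlap is 0.

Longest perfect overlap: 0 complementary base pairs; below the dimer-risk threshold (threshold 3).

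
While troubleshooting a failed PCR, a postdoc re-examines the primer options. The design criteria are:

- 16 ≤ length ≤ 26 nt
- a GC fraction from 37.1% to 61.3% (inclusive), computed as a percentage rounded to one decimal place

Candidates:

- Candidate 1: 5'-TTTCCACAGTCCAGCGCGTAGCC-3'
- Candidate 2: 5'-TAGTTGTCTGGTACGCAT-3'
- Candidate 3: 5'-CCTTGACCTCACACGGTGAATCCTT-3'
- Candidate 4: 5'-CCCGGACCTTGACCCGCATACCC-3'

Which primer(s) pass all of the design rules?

Candidate 1 (23 nt, A=4 T=5 G=5 C=9): length 23 ✓; GC 14/23 = 60.9% ✓ — passes.
Candidate 2 (18 nt, A=3 T=7 G=5 C=3): length 18 ✓; GC 8/18 = 44.4% ✓ — passes.
Candidate 3 (25 nt, A=5 T=7 G=4 C=9): length 25 ✓; GC 13/25 = 52.0% ✓ — passes.
Candidate 4 (23 nt, A=4 T=3 G=4 C=12): length 23 ✓; GC 16/23 = 69.6%, outside 37.1–61.3% ✗ — fails.

Candidate 1, Candidate 2 and Candidate 3.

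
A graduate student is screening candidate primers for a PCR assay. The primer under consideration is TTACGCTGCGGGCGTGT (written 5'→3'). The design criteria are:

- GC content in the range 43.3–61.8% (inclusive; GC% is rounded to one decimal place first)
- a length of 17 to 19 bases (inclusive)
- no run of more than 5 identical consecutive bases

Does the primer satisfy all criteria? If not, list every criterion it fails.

Fails: GC content.

Base counts: A=1, T=5, G=7, C=4 (length 17).
GC content: GC 11/17 = 64.7%, outside 43.3–61.8% ✗
length: length 17 ✓
homopolymer run: longest run = 3 ✓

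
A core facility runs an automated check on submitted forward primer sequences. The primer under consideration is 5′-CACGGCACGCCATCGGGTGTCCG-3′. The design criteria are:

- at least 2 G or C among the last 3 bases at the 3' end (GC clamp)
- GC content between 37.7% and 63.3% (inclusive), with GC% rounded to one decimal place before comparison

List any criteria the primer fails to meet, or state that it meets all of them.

Fails: GC content.

Base counts: A=3, T=3, G=8, C=9 (length 23).
GC clamp: 3' end CCG has 3 G/C ✓
GC content: GC 17/23 = 73.9%, outside 37.7–63.3% ✗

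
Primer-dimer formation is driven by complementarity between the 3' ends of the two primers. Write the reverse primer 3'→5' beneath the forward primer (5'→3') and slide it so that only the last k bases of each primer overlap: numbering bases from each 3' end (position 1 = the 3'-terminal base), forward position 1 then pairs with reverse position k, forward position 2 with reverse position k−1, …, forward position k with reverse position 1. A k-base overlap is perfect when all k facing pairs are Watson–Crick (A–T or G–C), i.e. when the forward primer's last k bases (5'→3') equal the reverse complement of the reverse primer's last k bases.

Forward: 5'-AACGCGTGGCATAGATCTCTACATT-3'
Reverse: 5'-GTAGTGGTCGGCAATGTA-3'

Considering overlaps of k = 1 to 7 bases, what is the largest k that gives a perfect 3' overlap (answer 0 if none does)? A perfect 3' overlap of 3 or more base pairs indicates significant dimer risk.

Longest perfect overlap: 6 complementary base pairs; significant dimer risk (threshold 3).

Last 7 bases (5'→3') — forward …CTACATT, reverse …CAATGTA.
Reverse complement of the reverse primer's last 7 bases: TACATTG; its first k bases are the reverse complement of the reverse primer's last k bases, so a perfect k-base overlap needs the forward primer's last k bases to equal them.
Comparing (forward last k vs required): k=1: T vs T ✓; k=2: TT vs TA ✗; k=3: ATT vs TAC ✗; k=4: CATT vs TACA ✗; k=5: ACATT vs TACAT ✗; k=6: TACATT vs TACATT ✓; k=7: CTACATT vs TACATTG ✗.
Perfect overlaps at k = 1, 6; the largest is 6.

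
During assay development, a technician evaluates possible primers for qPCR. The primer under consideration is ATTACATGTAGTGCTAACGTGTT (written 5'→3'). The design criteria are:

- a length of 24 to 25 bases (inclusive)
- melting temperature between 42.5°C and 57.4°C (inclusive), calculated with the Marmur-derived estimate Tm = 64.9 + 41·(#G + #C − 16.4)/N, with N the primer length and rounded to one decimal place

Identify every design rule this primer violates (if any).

Fails: length.

Base counts: A=6, T=9, G=5, C=3 (length 23).
length: length 23, outside 24–25 ✗
Tm: Tm = 64.9 + 41·(8 − 16.4)/23 = 49.9°C ✓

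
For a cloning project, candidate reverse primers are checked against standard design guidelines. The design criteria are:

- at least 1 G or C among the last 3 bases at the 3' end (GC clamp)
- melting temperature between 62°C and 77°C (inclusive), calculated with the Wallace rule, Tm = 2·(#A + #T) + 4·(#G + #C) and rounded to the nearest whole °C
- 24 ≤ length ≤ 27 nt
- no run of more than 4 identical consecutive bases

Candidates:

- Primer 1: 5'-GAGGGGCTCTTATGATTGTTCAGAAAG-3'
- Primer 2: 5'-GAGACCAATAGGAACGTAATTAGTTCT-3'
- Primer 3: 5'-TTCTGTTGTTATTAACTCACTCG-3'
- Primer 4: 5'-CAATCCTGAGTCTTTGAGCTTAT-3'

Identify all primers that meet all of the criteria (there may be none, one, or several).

Primer 1 (27 nt, A=7 T=8 G=9 C=3): 3' end AAG has 1 G/C ✓; Tm = 2·15 + 4·12 = 78°C, outside 62–77°C ✗; length 27 ✓; longest run = 4 ✓ — fails.
Primer 2 (27 nt, A=10 T=7 G=6 C=4): 3' end TCT has 1 G/C ✓; Tm = 2·17 + 4·10 = 74°C ✓; length 27 ✓; longest run = 2 ✓ — passes.
Primer 3 (23 nt, A=4 T=11 G=3 C=5): 3' end TCG has 2 G/C ✓; Tm = 2·15 + 4·8 = 62°C ✓; length 23, outside 24–27 ✗; longest run = 2 ✓ — fails.
Primer 4 (23 nt, A=5 T=9 G=4 C=5): 3' end TAT has 0 G/C, need ≥1 ✗; Tm = 2·14 + 4·9 = 64°C ✓; length 23, outside 24–27 ✗; longest run = 3 ✓ — fails.

Primer 2 only.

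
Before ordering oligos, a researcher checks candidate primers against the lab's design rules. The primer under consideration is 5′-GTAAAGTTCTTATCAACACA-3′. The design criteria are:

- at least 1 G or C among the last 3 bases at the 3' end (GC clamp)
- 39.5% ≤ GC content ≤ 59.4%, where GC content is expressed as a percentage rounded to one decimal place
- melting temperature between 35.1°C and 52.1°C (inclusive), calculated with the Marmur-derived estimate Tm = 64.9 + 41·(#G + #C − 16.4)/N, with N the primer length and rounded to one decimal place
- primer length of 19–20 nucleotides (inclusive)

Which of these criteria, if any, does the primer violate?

Base counts: A=8, T=6, G=2, C=4 (length 20).
GC clamp: 3' end ACA has 1 G/C ✓
GC content: GC 6/20 = 30.0%, outside 39.5–59.4% ✗
Tm: Tm = 64.9 + 41·(6 − 16.4)/20 = 43.6°C ✓
length: length 20 ✓

Fails: GC content.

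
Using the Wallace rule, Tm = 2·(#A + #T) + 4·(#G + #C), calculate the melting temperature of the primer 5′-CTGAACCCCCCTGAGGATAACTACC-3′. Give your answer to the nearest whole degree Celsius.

Base counts: A=7, T=4, G=4, C=10 (length 25).
Tm = 2·(7+4) + 4·(4+10) = 2·11 + 4·14 = 22 + 56 = 78°C.

78°C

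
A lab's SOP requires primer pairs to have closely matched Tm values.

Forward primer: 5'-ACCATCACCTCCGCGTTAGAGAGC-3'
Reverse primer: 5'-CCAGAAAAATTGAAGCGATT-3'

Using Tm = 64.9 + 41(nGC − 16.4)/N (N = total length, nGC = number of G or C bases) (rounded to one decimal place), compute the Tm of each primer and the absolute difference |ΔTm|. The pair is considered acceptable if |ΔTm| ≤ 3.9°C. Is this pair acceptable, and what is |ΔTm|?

|ΔTm| = 15.2°C; the pair is not acceptable.

Forward: G+C = 14, N = 24 → Tm = 64.9 + 41·(14 − 16.4)/24 = 60.8°C.
Reverse: G+C = 7, N = 20 → Tm = 64.9 + 41·(7 − 16.4)/20 = 45.6°C.
|ΔTm| = |60.8 − 45.6| = 15.2°C, > 3.9°C.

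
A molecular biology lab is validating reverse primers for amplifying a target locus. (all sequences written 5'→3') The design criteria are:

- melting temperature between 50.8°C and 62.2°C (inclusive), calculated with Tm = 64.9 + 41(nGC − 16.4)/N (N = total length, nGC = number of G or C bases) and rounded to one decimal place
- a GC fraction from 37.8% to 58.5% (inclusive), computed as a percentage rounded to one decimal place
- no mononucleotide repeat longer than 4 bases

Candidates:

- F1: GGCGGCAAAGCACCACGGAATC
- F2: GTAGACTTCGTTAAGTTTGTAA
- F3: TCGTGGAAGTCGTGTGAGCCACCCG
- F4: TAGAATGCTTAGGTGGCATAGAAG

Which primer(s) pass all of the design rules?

F4 only.

F1 (22 nt, A=7 T=1 G=7 C=7): Tm = 64.9 + 41·(14 − 16.4)/22 = 60.4°C ✓; GC 14/22 = 63.6%, outside 37.8–58.5% ✗; longest run = 3 ✓ — fails.
F2 (22 nt, A=6 T=9 G=5 C=2): Tm = 64.9 + 41·(7 − 16.4)/22 = 47.4°C, outside 50.8–62.2°C ✗; GC 7/22 = 31.8%, outside 37.8–58.5% ✗; longest run = 3 ✓ — fails.
F3 (25 nt, A=4 T=5 G=9 C=7): Tm = 64.9 + 41·(16 − 16.4)/25 = 64.2°C, outside 50.8–62.2°C ✗; GC 16/25 = 64.0%, outside 37.8–58.5% ✗; longest run = 3 ✓ — fails.
F4 (24 nt, A=8 T=6 G=8 C=2): Tm = 64.9 + 41·(10 − 16.4)/24 = 54.0°C ✓; GC 10/24 = 41.7% ✓; longest run = 2 ✓ — passes.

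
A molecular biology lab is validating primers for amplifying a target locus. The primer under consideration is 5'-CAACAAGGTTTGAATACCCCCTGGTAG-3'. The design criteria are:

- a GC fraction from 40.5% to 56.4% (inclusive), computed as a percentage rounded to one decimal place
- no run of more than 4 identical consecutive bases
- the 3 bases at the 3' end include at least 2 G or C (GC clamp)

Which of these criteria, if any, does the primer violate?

Base counts: A=8, T=6, G=6, C=7 (length 27).
GC content: GC 13/27 = 48.1% ✓
homopolymer run: longest run = 5, exceeds 4 ✗
GC clamp: 3' end TAG has 1 G/C, need ≥2 ✗

Fails: homopolymer run, GC clamp.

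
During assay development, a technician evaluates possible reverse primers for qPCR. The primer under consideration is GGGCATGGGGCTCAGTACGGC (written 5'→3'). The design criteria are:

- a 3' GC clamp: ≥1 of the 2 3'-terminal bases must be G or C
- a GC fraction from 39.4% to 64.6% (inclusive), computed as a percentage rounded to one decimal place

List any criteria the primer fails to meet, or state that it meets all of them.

Fails: GC content.

Base counts: A=3, T=3, G=10, C=5 (length 21).
GC clamp: 3' end GC has 2 G/C ✓
GC content: GC 15/21 = 71.4%, outside 39.4–64.6% ✗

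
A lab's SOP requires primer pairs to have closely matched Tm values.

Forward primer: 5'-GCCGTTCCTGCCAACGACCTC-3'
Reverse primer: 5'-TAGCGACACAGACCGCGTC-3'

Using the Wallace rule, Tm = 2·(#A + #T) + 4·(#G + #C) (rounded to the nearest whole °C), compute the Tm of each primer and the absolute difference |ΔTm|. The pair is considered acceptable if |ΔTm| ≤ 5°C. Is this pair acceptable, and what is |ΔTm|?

Forward: A=3 T=4 G=4 C=10 → Tm = 2·7 + 4·14 = 70°C.
Reverse: A=5 T=2 G=5 C=7 → Tm = 2·7 + 4·12 = 62°C.
|ΔTm| = |70 − 62| = 8°C, > 5°C.

|ΔTm| = 8°C; the pair is not acceptable.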